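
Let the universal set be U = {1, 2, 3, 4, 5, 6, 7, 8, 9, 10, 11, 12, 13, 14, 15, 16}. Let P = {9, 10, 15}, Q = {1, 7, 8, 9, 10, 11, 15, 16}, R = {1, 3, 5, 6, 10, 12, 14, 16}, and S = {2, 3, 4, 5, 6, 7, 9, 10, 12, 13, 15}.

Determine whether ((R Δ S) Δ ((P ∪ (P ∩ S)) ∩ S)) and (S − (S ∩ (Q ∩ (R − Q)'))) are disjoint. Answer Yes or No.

No

R Δ S = {1, 2, 4, 7, 9, 13, 14, 15, 16}
P ∩ S = {9, 10, 15}
P ∪ (P ∩ S) = {9, 10, 15}
(P ∪ (P ∩ S)) ∩ S = {9, 10, 15}
(R Δ S) Δ ((P ∪ (P ∩ S)) ∩ S) = {1, 2, 4, 7, 10, 13, 14, 16}
R − Q = {3, 5, 6, 12, 14}
(R − Q)' = {1, 2, 4, 7, 8, 9, 10, 11, 13, 15, 16}
Q ∩ (R − Q)' = {1, 7, 8, 9, 10, 11, 15, 16}
S ∩ (Q ∩ (R − Q)') = {7, 9, 10, 15}
S − (S ∩ (Q ∩ (R − Q)')) = {2, 3, 4, 5, 6, 12, 13}
2 lies in both, so they are not disjoint.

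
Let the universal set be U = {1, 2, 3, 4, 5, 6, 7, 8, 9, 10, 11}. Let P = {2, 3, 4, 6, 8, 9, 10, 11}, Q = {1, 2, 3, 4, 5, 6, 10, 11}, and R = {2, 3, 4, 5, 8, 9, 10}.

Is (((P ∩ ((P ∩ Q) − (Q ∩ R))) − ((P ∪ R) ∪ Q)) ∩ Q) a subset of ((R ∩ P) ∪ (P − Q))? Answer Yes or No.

P ∩ Q = {2, 3, 4, 6, 10, 11}
Q ∩ R = {2, 3, 4, 5, 10}
(P ∩ Q) − (Q ∩ R) = {6, 11}
P ∩ ((P ∩ Q) − (Q ∩ R)) = {6, 11}
P ∪ R = {2, 3, 4, 5, 6, 8, 9, 10, 11}
(P ∪ R) ∪ Q = {1, 2, 3, 4, 5, 6, 8, 9, 10, 11}
(P ∩ ((P ∩ Q) − (Q ∩ R))) − ((P ∪ R) ∪ Q) = {}
((P ∩ ((P ∩ Q) − (Q ∩ R))) − ((P ∪ R) ∪ Q)) ∩ Q = {}
R ∩ P = {2, 3, 4, 8, 9, 10}
P − Q = {8, 9}
(R ∩ P) ∪ (P − Q) = {2, 3, 4, 8, 9, 10}
Every element of {} is in {2, 3, 4, 8, 9, 10}, so ((P ∩ ((P ∩ Q) − (Q ∩ R))) − ((P ∪ R) ∪ Q)) ∩ Q ⊆ (R ∩ P) ∪ (P − Q).

Yes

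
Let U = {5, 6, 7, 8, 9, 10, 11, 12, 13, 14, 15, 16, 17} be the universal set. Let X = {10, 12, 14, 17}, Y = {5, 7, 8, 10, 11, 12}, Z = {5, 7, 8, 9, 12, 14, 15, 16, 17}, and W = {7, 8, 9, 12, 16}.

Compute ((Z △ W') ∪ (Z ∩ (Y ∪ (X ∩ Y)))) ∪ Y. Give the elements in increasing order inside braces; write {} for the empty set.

W' = {5, 6, 10, 11, 13, 14, 15, 17}
Z △ W' = {6, 7, 8, 9, 10, 11, 12, 13, 16}
X ∩ Y = {10, 12}
Y ∪ (X ∩ Y) = {5, 7, 8, 10, 11, 12}
Z ∩ (Y ∪ (X ∩ Y)) = {5, 7, 8, 12}
(Z △ W') ∪ (Z ∩ (Y ∪ (X ∩ Y))) = {5, 6, 7, 8, 9, 10, 11, 12, 13, 16}
((Z △ W') ∪ (Z ∩ (Y ∪ (X ∩ Y)))) ∪ Y = {5, 6, 7, 8, 9, 10, 11, 12, 13, 16}

{5, 6, 7, 8, 9, 10, 11, 12, 13, 16}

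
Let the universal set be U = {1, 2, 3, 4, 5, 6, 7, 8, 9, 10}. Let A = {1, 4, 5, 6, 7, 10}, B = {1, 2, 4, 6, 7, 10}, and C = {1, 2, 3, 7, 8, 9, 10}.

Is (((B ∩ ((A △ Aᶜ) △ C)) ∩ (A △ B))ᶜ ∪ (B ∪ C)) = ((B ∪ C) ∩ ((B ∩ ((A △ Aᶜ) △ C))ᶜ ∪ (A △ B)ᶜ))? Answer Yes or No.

Aᶜ = {2, 3, 8, 9}
A △ Aᶜ = {1, 2, 3, 4, 5, 6, 7, 8, 9, 10}
(A △ Aᶜ) △ C = {4, 5, 6}
B ∩ ((A △ Aᶜ) △ C) = {4, 6}
A △ B = {2, 5}
(B ∩ ((A △ Aᶜ) △ C)) ∩ (A △ B) = {}
((B ∩ ((A △ Aᶜ) △ C)) ∩ (A △ B))ᶜ = {1, 2, 3, 4, 5, 6, 7, 8, 9, 10}
B ∪ C = {1, 2, 3, 4, 6, 7, 8, 9, 10}
((B ∩ ((A △ Aᶜ) △ C)) ∩ (A △ B))ᶜ ∪ (B ∪ C) = {1, 2, 3, 4, 5, 6, 7, 8, 9, 10}
(B ∩ ((A △ Aᶜ) △ C))ᶜ = {1, 2, 3, 5, 7, 8, 9, 10}
(A △ B)ᶜ = {1, 3, 4, 6, 7, 8, 9, 10}
(B ∩ ((A △ Aᶜ) △ C))ᶜ ∪ (A △ B)ᶜ = {1, 2, 3, 4, 5, 6, 7, 8, 9, 10}
(B ∪ C) ∩ ((B ∩ ((A △ Aᶜ) △ C))ᶜ ∪ (A △ B)ᶜ) = {1, 2, 3, 4, 6, 7, 8, 9, 10}
5 ∈ ((B ∩ ((A △ Aᶜ) △ C)) ∩ (A △ B))ᶜ ∪ (B ∪ C) but 5 ∉ (B ∪ C) ∩ ((B ∩ ((A △ Aᶜ) △ C))ᶜ ∪ (A △ B)ᶜ), so they differ.

No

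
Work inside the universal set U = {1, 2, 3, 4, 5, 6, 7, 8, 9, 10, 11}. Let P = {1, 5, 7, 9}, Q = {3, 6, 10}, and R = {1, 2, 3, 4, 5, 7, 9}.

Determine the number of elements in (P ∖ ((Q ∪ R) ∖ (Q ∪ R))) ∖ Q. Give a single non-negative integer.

Q ∪ R = {1, 2, 3, 4, 5, 6, 7, 9, 10}
(Q ∪ R) ∖ (Q ∪ R) = {}
P ∖ ((Q ∪ R) ∖ (Q ∪ R)) = {1, 5, 7, 9}
(P ∖ ((Q ∪ R) ∖ (Q ∪ R))) ∖ Q = {1, 5, 7, 9}
|(P ∖ ((Q ∪ R) ∖ (Q ∪ R))) ∖ Q| = 4

4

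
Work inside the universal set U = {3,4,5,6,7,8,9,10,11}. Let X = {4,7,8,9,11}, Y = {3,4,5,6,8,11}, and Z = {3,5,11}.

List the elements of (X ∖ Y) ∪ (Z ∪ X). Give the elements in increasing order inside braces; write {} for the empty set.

{3,4,5,7,8,9,11}

X ∖ Y = {7,9}
Z ∪ X = {3,4,5,7,8,9,11}
(X ∖ Y) ∪ (Z ∪ X) = {3,4,5,7,8,9,11}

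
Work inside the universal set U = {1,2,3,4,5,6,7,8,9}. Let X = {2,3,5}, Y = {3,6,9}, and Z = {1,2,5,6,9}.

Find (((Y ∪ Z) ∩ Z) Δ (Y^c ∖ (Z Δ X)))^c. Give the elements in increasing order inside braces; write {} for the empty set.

Y ∪ Z = {1,2,3,5,6,9}
(Y ∪ Z) ∩ Z = {1,2,5,6,9}
Y^c = {1,2,4,5,7,8}
Z Δ X = {1,3,6,9}
Y^c ∖ (Z Δ X) = {2,4,5,7,8}
((Y ∪ Z) ∩ Z) Δ (Y^c ∖ (Z Δ X)) = {1,4,6,7,8,9}
(((Y ∪ Z) ∩ Z) Δ (Y^c ∖ (Z Δ X)))^c = {2,3,5}

{2,3,5}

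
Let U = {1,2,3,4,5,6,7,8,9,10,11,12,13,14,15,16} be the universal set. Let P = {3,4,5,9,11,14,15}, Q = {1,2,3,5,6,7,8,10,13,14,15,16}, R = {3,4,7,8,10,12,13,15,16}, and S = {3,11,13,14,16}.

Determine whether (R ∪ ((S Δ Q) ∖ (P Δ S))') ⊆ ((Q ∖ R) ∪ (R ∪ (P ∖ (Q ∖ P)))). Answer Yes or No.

Yes

S Δ Q = {1,2,5,6,7,8,10,11,15}
P Δ S = {4,5,9,13,15,16}
(S Δ Q) ∖ (P Δ S) = {1,2,6,7,8,10,11}
((S Δ Q) ∖ (P Δ S))' = {3,4,5,9,12,13,14,15,16}
R ∪ ((S Δ Q) ∖ (P Δ S))' = {3,4,5,7,8,9,10,12,13,14,15,16}
Q ∖ R = {1,2,5,6,14}
Q ∖ P = {1,2,6,7,8,10,13,16}
P ∖ (Q ∖ P) = {3,4,5,9,11,14,15}
R ∪ (P ∖ (Q ∖ P)) = {3,4,5,7,8,9,10,11,12,13,14,15,16}
(Q ∖ R) ∪ (R ∪ (P ∖ (Q ∖ P))) = {1,2,3,4,5,6,7,8,9,10,11,12,13,14,15,16}
Every element of {3,4,5,7,8,9,10,12,13,14,15,16} is in {1,2,3,4,5,6,7,8,9,10,11,12,13,14,15,16}, so R ∪ ((S Δ Q) ∖ (P Δ S))' ⊆ (Q ∖ R) ∪ (R ∪ (P ∖ (Q ∖ P))).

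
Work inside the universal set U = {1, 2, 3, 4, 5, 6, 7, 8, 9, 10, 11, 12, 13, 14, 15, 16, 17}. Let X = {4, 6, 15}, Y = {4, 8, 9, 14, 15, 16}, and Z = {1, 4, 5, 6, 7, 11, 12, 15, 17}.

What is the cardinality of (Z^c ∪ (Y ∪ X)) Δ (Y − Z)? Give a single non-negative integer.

Z^c = {2, 3, 8, 9, 10, 13, 14, 16}
Y ∪ X = {4, 6, 8, 9, 14, 15, 16}
Z^c ∪ (Y ∪ X) = {2, 3, 4, 6, 8, 9, 10, 13, 14, 15, 16}
Y − Z = {8, 9, 14, 16}
(Z^c ∪ (Y ∪ X)) Δ (Y − Z) = {2, 3, 4, 6, 10, 13, 15}
|(Z^c ∪ (Y ∪ X)) Δ (Y − Z)| = 7

7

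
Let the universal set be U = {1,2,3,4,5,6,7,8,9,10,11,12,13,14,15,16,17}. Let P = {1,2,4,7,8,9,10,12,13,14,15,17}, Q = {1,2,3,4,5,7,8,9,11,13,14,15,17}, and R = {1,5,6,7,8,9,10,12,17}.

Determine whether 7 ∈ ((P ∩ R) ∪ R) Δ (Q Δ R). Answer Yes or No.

Yes

7 ∈ P and 7 ∈ R, so 7 ∈ P ∩ R
7 ∈ (P ∩ R) and 7 ∈ R, so 7 ∈ (P ∩ R) ∪ R
7 ∈ Q and 7 ∈ R, so 7 ∉ Q Δ R
7 ∈ ((P ∩ R) ∪ R) and 7 ∉ (Q Δ R), so 7 ∈ ((P ∩ R) ∪ R) Δ (Q Δ R)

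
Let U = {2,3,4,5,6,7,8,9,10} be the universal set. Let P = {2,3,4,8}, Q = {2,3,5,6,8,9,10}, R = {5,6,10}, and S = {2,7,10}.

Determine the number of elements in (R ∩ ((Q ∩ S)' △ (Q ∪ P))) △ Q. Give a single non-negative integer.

6

Q ∩ S = {2,10}
(Q ∩ S)' = {3,4,5,6,7,8,9}
Q ∪ P = {2,3,4,5,6,8,9,10}
(Q ∩ S)' △ (Q ∪ P) = {2,7,10}
R ∩ ((Q ∩ S)' △ (Q ∪ P)) = {10}
(R ∩ ((Q ∩ S)' △ (Q ∪ P))) △ Q = {2,3,5,6,8,9}
|(R ∩ ((Q ∩ S)' △ (Q ∪ P))) △ Q| = 6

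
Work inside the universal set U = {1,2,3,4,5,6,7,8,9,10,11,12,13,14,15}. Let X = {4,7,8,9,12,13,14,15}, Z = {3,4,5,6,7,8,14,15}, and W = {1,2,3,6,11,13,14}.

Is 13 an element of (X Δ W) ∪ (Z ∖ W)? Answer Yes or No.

13 ∈ X and 13 ∈ W, so 13 ∉ X Δ W
13 ∉ Z and 13 ∈ W, so 13 ∉ Z ∖ W
13 ∉ (X Δ W) and 13 ∉ (Z ∖ W), so 13 ∉ (X Δ W) ∪ (Z ∖ W)

No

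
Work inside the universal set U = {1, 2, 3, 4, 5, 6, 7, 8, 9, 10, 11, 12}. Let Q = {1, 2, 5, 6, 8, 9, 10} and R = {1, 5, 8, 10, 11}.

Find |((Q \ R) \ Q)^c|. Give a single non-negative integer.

12

Q \ R = {2, 6, 9}
(Q \ R) \ Q = {}
((Q \ R) \ Q)^c = {1, 2, 3, 4, 5, 6, 7, 8, 9, 10, 11, 12}
|((Q \ R) \ Q)^c| = 12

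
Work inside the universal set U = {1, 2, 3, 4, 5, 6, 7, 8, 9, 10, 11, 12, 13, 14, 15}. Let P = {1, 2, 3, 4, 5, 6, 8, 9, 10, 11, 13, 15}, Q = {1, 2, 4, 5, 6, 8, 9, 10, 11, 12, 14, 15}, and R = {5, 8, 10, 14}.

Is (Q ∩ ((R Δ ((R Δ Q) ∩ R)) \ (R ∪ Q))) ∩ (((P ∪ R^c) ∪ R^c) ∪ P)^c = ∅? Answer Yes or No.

Yes

R Δ Q = {1, 2, 4, 6, 9, 11, 12, 15}
(R Δ Q) ∩ R = {}
R Δ ((R Δ Q) ∩ R) = {5, 8, 10, 14}
R ∪ Q = {1, 2, 4, 5, 6, 8, 9, 10, 11, 12, 14, 15}
(R Δ ((R Δ Q) ∩ R)) \ (R ∪ Q) = {}
Q ∩ ((R Δ ((R Δ Q) ∩ R)) \ (R ∪ Q)) = {}
R^c = {1, 2, 3, 4, 6, 7, 9, 11, 12, 13, 15}
P ∪ R^c = {1, 2, 3, 4, 5, 6, 7, 8, 9, 10, 11, 12, 13, 15}
(P ∪ R^c) ∪ R^c = {1, 2, 3, 4, 5, 6, 7, 8, 9, 10, 11, 12, 13, 15}
((P ∪ R^c) ∪ R^c) ∪ P = {1, 2, 3, 4, 5, 6, 7, 8, 9, 10, 11, 12, 13, 15}
(((P ∪ R^c) ∪ R^c) ∪ P)^c = {14}
{} and {14} share no elements.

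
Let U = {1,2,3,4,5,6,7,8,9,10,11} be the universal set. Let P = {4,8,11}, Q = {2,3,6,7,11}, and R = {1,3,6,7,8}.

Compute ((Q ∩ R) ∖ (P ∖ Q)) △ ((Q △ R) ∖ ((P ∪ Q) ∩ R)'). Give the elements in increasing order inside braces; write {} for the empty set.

Q ∩ R = {3,6,7}
P ∖ Q = {4,8}
(Q ∩ R) ∖ (P ∖ Q) = {3,6,7}
Q △ R = {1,2,8,11}
P ∪ Q = {2,3,4,6,7,8,11}
(P ∪ Q) ∩ R = {3,6,7,8}
((P ∪ Q) ∩ R)' = {1,2,4,5,9,10,11}
(Q △ R) ∖ ((P ∪ Q) ∩ R)' = {8}
((Q ∩ R) ∖ (P ∖ Q)) △ ((Q △ R) ∖ ((P ∪ Q) ∩ R)') = {3,6,7,8}

{3,6,7,8}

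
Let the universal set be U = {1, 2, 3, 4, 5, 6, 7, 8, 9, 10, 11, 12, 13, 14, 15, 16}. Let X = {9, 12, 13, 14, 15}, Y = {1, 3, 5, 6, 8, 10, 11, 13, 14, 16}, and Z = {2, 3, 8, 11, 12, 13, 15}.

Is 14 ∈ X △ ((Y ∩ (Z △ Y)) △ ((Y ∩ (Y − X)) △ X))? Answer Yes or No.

14 ∉ Z and 14 ∈ Y, so 14 ∈ Z △ Y
14 ∈ Y and 14 ∈ (Z △ Y), so 14 ∈ Y ∩ (Z △ Y)
14 ∈ Y and 14 ∈ X, so 14 ∉ Y − X
14 ∈ Y and 14 ∉ (Y − X), so 14 ∉ Y ∩ (Y − X)
14 ∉ (Y ∩ (Y − X)) and 14 ∈ X, so 14 ∈ (Y ∩ (Y − X)) △ X
14 ∈ (Y ∩ (Z △ Y)) and 14 ∈ ((Y ∩ (Y − X)) △ X), so 14 ∉ (Y ∩ (Z △ Y)) △ ((Y ∩ (Y − X)) △ X)
14 ∈ X and 14 ∉ ((Y ∩ (Z △ Y)) △ ((Y ∩ (Y − X)) △ X)), so 14 ∈ X △ ((Y ∩ (Z △ Y)) △ ((Y ∩ (Y − X)) △ X))

Yes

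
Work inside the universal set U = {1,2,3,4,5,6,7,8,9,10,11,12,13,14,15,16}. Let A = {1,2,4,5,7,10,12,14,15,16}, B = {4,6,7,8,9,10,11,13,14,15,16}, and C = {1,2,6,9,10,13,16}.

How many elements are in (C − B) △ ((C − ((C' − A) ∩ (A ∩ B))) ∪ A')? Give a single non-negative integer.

C − B = {1,2}
C' = {3,4,5,7,8,11,12,14,15}
C' − A = {3,8,11}
A ∩ B = {4,7,10,14,15,16}
(C' − A) ∩ (A ∩ B) = {}
C − ((C' − A) ∩ (A ∩ B)) = {1,2,6,9,10,13,16}
A' = {3,6,8,9,11,13}
(C − ((C' − A) ∩ (A ∩ B))) ∪ A' = {1,2,3,6,8,9,10,11,13,16}
(C − B) △ ((C − ((C' − A) ∩ (A ∩ B))) ∪ A') = {3,6,8,9,10,11,13,16}
|(C − B) △ ((C − ((C' − A) ∩ (A ∩ B))) ∪ A')| = 8

8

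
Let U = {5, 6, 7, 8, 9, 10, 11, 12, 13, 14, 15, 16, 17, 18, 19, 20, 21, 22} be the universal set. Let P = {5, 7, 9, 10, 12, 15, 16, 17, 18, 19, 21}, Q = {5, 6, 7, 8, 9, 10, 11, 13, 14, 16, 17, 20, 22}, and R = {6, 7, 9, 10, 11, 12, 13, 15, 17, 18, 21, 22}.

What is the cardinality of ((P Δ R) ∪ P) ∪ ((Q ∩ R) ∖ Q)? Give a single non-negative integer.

15

P Δ R = {5, 6, 11, 13, 16, 19, 22}
(P Δ R) ∪ P = {5, 6, 7, 9, 10, 11, 12, 13, 15, 16, 17, 18, 19, 21, 22}
Q ∩ R = {6, 7, 9, 10, 11, 13, 17, 22}
(Q ∩ R) ∖ Q = {}
((P Δ R) ∪ P) ∪ ((Q ∩ R) ∖ Q) = {5, 6, 7, 9, 10, 11, 12, 13, 15, 16, 17, 18, 19, 21, 22}
|((P Δ R) ∪ P) ∪ ((Q ∩ R) ∖ Q)| = 15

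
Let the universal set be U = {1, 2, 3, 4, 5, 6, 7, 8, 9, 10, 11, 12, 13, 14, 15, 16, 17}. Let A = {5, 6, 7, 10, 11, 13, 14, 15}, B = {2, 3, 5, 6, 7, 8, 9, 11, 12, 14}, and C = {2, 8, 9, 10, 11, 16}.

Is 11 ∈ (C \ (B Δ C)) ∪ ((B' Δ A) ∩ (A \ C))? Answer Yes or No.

11 ∈ B and 11 ∈ C, so 11 ∉ B Δ C
11 ∈ C and 11 ∉ (B Δ C), so 11 ∈ C \ (B Δ C)
11 ∈ B, so 11 ∉ B'
11 ∉ B' and 11 ∈ A, so 11 ∈ B' Δ A
11 ∈ A and 11 ∈ C, so 11 ∉ A \ C
11 ∈ (B' Δ A) and 11 ∉ (A \ C), so 11 ∉ (B' Δ A) ∩ (A \ C)
11 ∈ (C \ (B Δ C)) and 11 ∉ ((B' Δ A) ∩ (A \ C)), so 11 ∈ (C \ (B Δ C)) ∪ ((B' Δ A) ∩ (A \ C))

Yes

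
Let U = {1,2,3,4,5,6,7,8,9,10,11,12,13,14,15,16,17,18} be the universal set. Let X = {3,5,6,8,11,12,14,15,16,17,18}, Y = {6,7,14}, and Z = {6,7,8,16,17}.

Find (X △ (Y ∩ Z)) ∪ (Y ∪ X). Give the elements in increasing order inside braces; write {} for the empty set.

{3,5,6,7,8,11,12,14,15,16,17,18}

Y ∩ Z = {6,7}
X △ (Y ∩ Z) = {3,5,7,8,11,12,14,15,16,17,18}
Y ∪ X = {3,5,6,7,8,11,12,14,15,16,17,18}
(X △ (Y ∩ Z)) ∪ (Y ∪ X) = {3,5,6,7,8,11,12,14,15,16,17,18}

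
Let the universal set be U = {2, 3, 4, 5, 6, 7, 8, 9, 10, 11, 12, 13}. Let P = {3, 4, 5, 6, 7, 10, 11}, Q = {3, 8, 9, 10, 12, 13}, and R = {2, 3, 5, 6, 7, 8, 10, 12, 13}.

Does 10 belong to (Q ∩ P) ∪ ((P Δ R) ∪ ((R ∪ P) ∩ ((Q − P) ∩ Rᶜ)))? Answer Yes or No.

10 ∈ Q and 10 ∈ P, so 10 ∈ Q ∩ P
10 ∈ P and 10 ∈ R, so 10 ∉ P Δ R
10 ∈ R and 10 ∈ P, so 10 ∈ R ∪ P
10 ∈ Q and 10 ∈ P, so 10 ∉ Q − P
10 ∈ R, so 10 ∉ Rᶜ
10 ∉ (Q − P) and 10 ∉ Rᶜ, so 10 ∉ (Q − P) ∩ Rᶜ
10 ∈ (R ∪ P) and 10 ∉ ((Q − P) ∩ Rᶜ), so 10 ∉ (R ∪ P) ∩ ((Q − P) ∩ Rᶜ)
10 ∉ (P Δ R) and 10 ∉ ((R ∪ P) ∩ ((Q − P) ∩ Rᶜ)), so 10 ∉ (P Δ R) ∪ ((R ∪ P) ∩ ((Q − P) ∩ Rᶜ))
10 ∈ (Q ∩ P) and 10 ∉ ((P Δ R) ∪ ((R ∪ P) ∩ ((Q − P) ∩ Rᶜ))), so 10 ∈ (Q ∩ P) ∪ ((P Δ R) ∪ ((R ∪ P) ∩ ((Q − P) ∩ Rᶜ)))

Yes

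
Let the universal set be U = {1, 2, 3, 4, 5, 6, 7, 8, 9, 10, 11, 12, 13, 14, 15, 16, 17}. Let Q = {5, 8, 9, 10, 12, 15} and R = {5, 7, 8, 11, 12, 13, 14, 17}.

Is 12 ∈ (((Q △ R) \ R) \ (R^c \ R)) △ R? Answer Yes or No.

Yes

12 ∈ Q and 12 ∈ R, so 12 ∉ Q △ R
12 ∉ (Q △ R) and 12 ∈ R, so 12 ∉ (Q △ R) \ R
12 ∈ R, so 12 ∉ R^c
12 ∉ R^c and 12 ∈ R, so 12 ∉ R^c \ R
12 ∉ ((Q △ R) \ R) and 12 ∉ (R^c \ R), so 12 ∉ ((Q △ R) \ R) \ (R^c \ R)
12 ∉ (((Q △ R) \ R) \ (R^c \ R)) and 12 ∈ R, so 12 ∈ (((Q △ R) \ R) \ (R^c \ R)) △ R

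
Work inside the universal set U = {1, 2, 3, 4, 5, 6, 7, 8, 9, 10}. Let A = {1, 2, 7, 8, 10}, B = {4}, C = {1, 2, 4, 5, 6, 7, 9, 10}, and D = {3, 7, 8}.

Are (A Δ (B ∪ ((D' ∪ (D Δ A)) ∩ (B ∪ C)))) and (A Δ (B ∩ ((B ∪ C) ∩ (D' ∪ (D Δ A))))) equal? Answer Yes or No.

D' = {1, 2, 4, 5, 6, 9, 10}
D Δ A = {1, 2, 3, 10}
D' ∪ (D Δ A) = {1, 2, 3, 4, 5, 6, 9, 10}
B ∪ C = {1, 2, 4, 5, 6, 7, 9, 10}
(D' ∪ (D Δ A)) ∩ (B ∪ C) = {1, 2, 4, 5, 6, 9, 10}
B ∪ ((D' ∪ (D Δ A)) ∩ (B ∪ C)) = {1, 2, 4, 5, 6, 9, 10}
A Δ (B ∪ ((D' ∪ (D Δ A)) ∩ (B ∪ C))) = {4, 5, 6, 7, 8, 9}
(B ∪ C) ∩ (D' ∪ (D Δ A)) = {1, 2, 4, 5, 6, 9, 10}
B ∩ ((B ∪ C) ∩ (D' ∪ (D Δ A))) = {4}
A Δ (B ∩ ((B ∪ C) ∩ (D' ∪ (D Δ A)))) = {1, 2, 4, 7, 8, 10}
1 ∈ A Δ (B ∩ ((B ∪ C) ∩ (D' ∪ (D Δ A)))) but 1 ∉ A Δ (B ∪ ((D' ∪ (D Δ A)) ∩ (B ∪ C))), so they differ.

No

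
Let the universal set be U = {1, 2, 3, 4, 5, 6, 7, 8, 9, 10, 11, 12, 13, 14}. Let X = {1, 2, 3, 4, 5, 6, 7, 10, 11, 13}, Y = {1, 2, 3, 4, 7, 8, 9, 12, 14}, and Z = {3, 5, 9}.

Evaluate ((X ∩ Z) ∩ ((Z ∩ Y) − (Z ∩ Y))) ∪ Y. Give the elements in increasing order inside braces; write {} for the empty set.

X ∩ Z = {3, 5}
Z ∩ Y = {3, 9}
(Z ∩ Y) − (Z ∩ Y) = {}
(X ∩ Z) ∩ ((Z ∩ Y) − (Z ∩ Y)) = {}
((X ∩ Z) ∩ ((Z ∩ Y) − (Z ∩ Y))) ∪ Y = {1, 2, 3, 4, 7, 8, 9, 12, 14}

{1, 2, 3, 4, 7, 8, 9, 12, 14}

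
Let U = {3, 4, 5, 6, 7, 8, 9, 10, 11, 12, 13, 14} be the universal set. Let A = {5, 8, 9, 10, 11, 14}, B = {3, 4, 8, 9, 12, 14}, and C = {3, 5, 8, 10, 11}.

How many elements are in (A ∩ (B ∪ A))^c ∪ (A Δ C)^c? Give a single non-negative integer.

10

B ∪ A = {3, 4, 5, 8, 9, 10, 11, 12, 14}
A ∩ (B ∪ A) = {5, 8, 9, 10, 11, 14}
(A ∩ (B ∪ A))^c = {3, 4, 6, 7, 12, 13}
A Δ C = {3, 9, 14}
(A Δ C)^c = {4, 5, 6, 7, 8, 10, 11, 12, 13}
(A ∩ (B ∪ A))^c ∪ (A Δ C)^c = {3, 4, 5, 6, 7, 8, 10, 11, 12, 13}
|(A ∩ (B ∪ A))^c ∪ (A Δ C)^c| = 10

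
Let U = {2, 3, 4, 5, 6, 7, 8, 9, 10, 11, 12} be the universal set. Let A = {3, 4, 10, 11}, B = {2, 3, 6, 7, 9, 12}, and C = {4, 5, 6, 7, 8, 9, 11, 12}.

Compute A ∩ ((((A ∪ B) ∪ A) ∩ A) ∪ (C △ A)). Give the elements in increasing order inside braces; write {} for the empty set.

{3, 4, 10, 11}

A ∪ B = {2, 3, 4, 6, 7, 9, 10, 11, 12}
(A ∪ B) ∪ A = {2, 3, 4, 6, 7, 9, 10, 11, 12}
((A ∪ B) ∪ A) ∩ A = {3, 4, 10, 11}
C △ A = {3, 5, 6, 7, 8, 9, 10, 12}
(((A ∪ B) ∪ A) ∩ A) ∪ (C △ A) = {3, 4, 5, 6, 7, 8, 9, 10, 11, 12}
A ∩ ((((A ∪ B) ∪ A) ∩ A) ∪ (C △ A)) = {3, 4, 10, 11}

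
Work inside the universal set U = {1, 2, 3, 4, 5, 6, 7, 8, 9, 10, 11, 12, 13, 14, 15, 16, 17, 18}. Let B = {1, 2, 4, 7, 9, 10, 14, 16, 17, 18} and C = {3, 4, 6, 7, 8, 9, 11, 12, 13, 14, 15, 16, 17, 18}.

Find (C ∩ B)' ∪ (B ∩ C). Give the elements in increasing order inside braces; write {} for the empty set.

C ∩ B = {4, 7, 9, 14, 16, 17, 18}
(C ∩ B)' = {1, 2, 3, 5, 6, 8, 10, 11, 12, 13, 15}
B ∩ C = {4, 7, 9, 14, 16, 17, 18}
(C ∩ B)' ∪ (B ∩ C) = {1, 2, 3, 4, 5, 6, 7, 8, 9, 10, 11, 12, 13, 14, 15, 16, 17, 18}

{1, 2, 3, 4, 5, 6, 7, 8, 9, 10, 11, 12, 13, 14, 15, 16, 17, 18}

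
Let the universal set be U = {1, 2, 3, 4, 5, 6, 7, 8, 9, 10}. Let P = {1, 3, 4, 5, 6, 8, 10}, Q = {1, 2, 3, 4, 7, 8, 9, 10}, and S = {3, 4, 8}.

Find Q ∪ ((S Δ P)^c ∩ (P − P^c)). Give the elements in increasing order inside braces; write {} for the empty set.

{1, 2, 3, 4, 7, 8, 9, 10}

S Δ P = {1, 5, 6, 10}
(S Δ P)^c = {2, 3, 4, 7, 8, 9}
P^c = {2, 7, 9}
P − P^c = {1, 3, 4, 5, 6, 8, 10}
(S Δ P)^c ∩ (P − P^c) = {3, 4, 8}
Q ∪ ((S Δ P)^c ∩ (P − P^c)) = {1, 2, 3, 4, 7, 8, 9, 10}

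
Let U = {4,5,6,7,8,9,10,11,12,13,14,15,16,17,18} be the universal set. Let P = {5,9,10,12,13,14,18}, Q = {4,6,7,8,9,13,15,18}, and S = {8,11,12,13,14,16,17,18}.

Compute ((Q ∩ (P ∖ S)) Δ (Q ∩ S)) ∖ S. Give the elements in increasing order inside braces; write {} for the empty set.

P ∖ S = {5,9,10}
Q ∩ (P ∖ S) = {9}
Q ∩ S = {8,13,18}
(Q ∩ (P ∖ S)) Δ (Q ∩ S) = {8,9,13,18}
((Q ∩ (P ∖ S)) Δ (Q ∩ S)) ∖ S = {9}

{9}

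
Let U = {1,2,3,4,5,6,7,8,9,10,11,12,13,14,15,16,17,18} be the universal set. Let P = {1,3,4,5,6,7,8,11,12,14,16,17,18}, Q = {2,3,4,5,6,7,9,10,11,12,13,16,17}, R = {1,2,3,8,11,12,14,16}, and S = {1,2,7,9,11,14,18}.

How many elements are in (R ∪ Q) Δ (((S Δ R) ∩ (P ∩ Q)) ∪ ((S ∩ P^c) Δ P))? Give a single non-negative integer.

3

R ∪ Q = {1,2,3,4,5,6,7,8,9,10,11,12,13,14,16,17}
S Δ R = {3,7,8,9,12,16,18}
P ∩ Q = {3,4,5,6,7,11,12,16,17}
(S Δ R) ∩ (P ∩ Q) = {3,7,12,16}
P^c = {2,9,10,13,15}
S ∩ P^c = {2,9}
(S ∩ P^c) Δ P = {1,2,3,4,5,6,7,8,9,11,12,14,16,17,18}
((S Δ R) ∩ (P ∩ Q)) ∪ ((S ∩ P^c) Δ P) = {1,2,3,4,5,6,7,8,9,11,12,14,16,17,18}
(R ∪ Q) Δ (((S Δ R) ∩ (P ∩ Q)) ∪ ((S ∩ P^c) Δ P)) = {10,13,18}
|(R ∪ Q) Δ (((S Δ R) ∩ (P ∩ Q)) ∪ ((S ∩ P^c) Δ P))| = 3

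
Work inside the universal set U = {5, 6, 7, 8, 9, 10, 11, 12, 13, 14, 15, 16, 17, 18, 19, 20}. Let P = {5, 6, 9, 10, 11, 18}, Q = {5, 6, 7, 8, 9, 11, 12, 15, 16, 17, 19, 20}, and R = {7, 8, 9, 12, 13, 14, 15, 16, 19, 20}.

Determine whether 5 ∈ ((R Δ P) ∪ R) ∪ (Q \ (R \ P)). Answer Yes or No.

5 ∉ R and 5 ∈ P, so 5 ∈ R Δ P
5 ∈ (R Δ P) and 5 ∉ R, so 5 ∈ (R Δ P) ∪ R
5 ∉ R and 5 ∈ P, so 5 ∉ R \ P
5 ∈ Q and 5 ∉ (R \ P), so 5 ∈ Q \ (R \ P)
5 ∈ ((R Δ P) ∪ R) and 5 ∈ (Q \ (R \ P)), so 5 ∈ ((R Δ P) ∪ R) ∪ (Q \ (R \ P))

Yes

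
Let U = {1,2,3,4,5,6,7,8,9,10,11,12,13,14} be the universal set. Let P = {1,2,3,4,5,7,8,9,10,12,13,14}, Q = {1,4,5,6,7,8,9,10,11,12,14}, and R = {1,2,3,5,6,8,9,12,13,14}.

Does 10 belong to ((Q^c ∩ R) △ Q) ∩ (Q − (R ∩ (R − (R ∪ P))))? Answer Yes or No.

Yes

10 ∈ Q, so 10 ∉ Q^c
10 ∉ Q^c and 10 ∉ R, so 10 ∉ Q^c ∩ R
10 ∉ (Q^c ∩ R) and 10 ∈ Q, so 10 ∈ (Q^c ∩ R) △ Q
10 ∉ R and 10 ∈ P, so 10 ∈ R ∪ P
10 ∉ R and 10 ∈ (R ∪ P), so 10 ∉ R − (R ∪ P)
10 ∉ R and 10 ∉ (R − (R ∪ P)), so 10 ∉ R ∩ (R − (R ∪ P))
10 ∈ Q and 10 ∉ (R ∩ (R − (R ∪ P))), so 10 ∈ Q − (R ∩ (R − (R ∪ P)))
10 ∈ ((Q^c ∩ R) △ Q) and 10 ∈ (Q − (R ∩ (R − (R ∪ P)))), so 10 ∈ ((Q^c ∩ R) △ Q) ∩ (Q − (R ∩ (R − (R ∪ P))))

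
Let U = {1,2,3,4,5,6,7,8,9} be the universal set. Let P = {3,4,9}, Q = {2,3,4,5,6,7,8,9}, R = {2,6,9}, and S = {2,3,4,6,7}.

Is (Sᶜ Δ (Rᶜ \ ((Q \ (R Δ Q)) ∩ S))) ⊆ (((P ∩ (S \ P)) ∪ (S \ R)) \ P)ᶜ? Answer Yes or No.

No

Sᶜ = {1,5,8,9}
Rᶜ = {1,3,4,5,7,8}
R Δ Q = {3,4,5,7,8}
Q \ (R Δ Q) = {2,6,9}
(Q \ (R Δ Q)) ∩ S = {2,6}
Rᶜ \ ((Q \ (R Δ Q)) ∩ S) = {1,3,4,5,7,8}
Sᶜ Δ (Rᶜ \ ((Q \ (R Δ Q)) ∩ S)) = {3,4,7,9}
S \ P = {2,6,7}
P ∩ (S \ P) = {}
S \ R = {3,4,7}
(P ∩ (S \ P)) ∪ (S \ R) = {3,4,7}
((P ∩ (S \ P)) ∪ (S \ R)) \ P = {7}
(((P ∩ (S \ P)) ∪ (S \ R)) \ P)ᶜ = {1,2,3,4,5,6,8,9}
7 ∈ Sᶜ Δ (Rᶜ \ ((Q \ (R Δ Q)) ∩ S)) but 7 ∉ (((P ∩ (S \ P)) ∪ (S \ R)) \ P)ᶜ, so the inclusion fails.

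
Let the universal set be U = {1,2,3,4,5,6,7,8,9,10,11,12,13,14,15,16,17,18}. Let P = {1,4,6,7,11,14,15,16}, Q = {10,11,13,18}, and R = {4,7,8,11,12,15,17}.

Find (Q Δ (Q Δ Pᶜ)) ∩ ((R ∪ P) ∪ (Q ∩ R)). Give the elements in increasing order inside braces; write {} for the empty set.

{8,12,17}

Pᶜ = {2,3,5,8,9,10,12,13,17,18}
Q Δ Pᶜ = {2,3,5,8,9,11,12,17}
Q Δ (Q Δ Pᶜ) = {2,3,5,8,9,10,12,13,17,18}
R ∪ P = {1,4,6,7,8,11,12,14,15,16,17}
Q ∩ R = {11}
(R ∪ P) ∪ (Q ∩ R) = {1,4,6,7,8,11,12,14,15,16,17}
(Q Δ (Q Δ Pᶜ)) ∩ ((R ∪ P) ∪ (Q ∩ R)) = {8,12,17}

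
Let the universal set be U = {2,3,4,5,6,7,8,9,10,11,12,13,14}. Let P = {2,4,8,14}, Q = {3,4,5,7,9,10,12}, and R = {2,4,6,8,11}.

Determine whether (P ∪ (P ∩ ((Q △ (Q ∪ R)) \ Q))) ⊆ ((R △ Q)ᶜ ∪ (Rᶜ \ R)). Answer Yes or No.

No

Q ∪ R = {2,3,4,5,6,7,8,9,10,11,12}
Q △ (Q ∪ R) = {2,6,8,11}
(Q △ (Q ∪ R)) \ Q = {2,6,8,11}
P ∩ ((Q △ (Q ∪ R)) \ Q) = {2,8}
P ∪ (P ∩ ((Q △ (Q ∪ R)) \ Q)) = {2,4,8,14}
R △ Q = {2,3,5,6,7,8,9,10,11,12}
(R △ Q)ᶜ = {4,13,14}
Rᶜ = {3,5,7,9,10,12,13,14}
Rᶜ \ R = {3,5,7,9,10,12,13,14}
(R △ Q)ᶜ ∪ (Rᶜ \ R) = {3,4,5,7,9,10,12,13,14}
2 ∈ P ∪ (P ∩ ((Q △ (Q ∪ R)) \ Q)) but 2 ∉ (R △ Q)ᶜ ∪ (Rᶜ \ R), so the inclusion fails.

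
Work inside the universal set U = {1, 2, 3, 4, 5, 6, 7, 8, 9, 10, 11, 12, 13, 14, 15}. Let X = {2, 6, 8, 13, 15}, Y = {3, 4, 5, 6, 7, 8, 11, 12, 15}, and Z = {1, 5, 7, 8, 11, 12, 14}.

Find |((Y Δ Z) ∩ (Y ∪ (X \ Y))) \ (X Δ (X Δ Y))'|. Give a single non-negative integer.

4

Y Δ Z = {1, 3, 4, 6, 14, 15}
X \ Y = {2, 13}
Y ∪ (X \ Y) = {2, 3, 4, 5, 6, 7, 8, 11, 12, 13, 15}
(Y Δ Z) ∩ (Y ∪ (X \ Y)) = {3, 4, 6, 15}
X Δ Y = {2, 3, 4, 5, 7, 11, 12, 13}
X Δ (X Δ Y) = {3, 4, 5, 6, 7, 8, 11, 12, 15}
(X Δ (X Δ Y))' = {1, 2, 9, 10, 13, 14}
((Y Δ Z) ∩ (Y ∪ (X \ Y))) \ (X Δ (X Δ Y))' = {3, 4, 6, 15}
|((Y Δ Z) ∩ (Y ∪ (X \ Y))) \ (X Δ (X Δ Y))'| = 4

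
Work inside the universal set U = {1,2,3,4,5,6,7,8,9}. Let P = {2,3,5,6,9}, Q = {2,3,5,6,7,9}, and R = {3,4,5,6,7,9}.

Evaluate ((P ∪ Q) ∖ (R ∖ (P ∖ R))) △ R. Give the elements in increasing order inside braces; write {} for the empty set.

P ∪ Q = {2,3,5,6,7,9}
P ∖ R = {2}
R ∖ (P ∖ R) = {3,4,5,6,7,9}
(P ∪ Q) ∖ (R ∖ (P ∖ R)) = {2}
((P ∪ Q) ∖ (R ∖ (P ∖ R))) △ R = {2,3,4,5,6,7,9}

{2,3,4,5,6,7,9}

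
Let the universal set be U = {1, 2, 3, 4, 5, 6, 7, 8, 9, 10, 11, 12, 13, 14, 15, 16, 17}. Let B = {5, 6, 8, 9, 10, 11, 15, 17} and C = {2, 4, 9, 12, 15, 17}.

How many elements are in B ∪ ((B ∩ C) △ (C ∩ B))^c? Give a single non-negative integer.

17

B ∩ C = {9, 15, 17}
C ∩ B = {9, 15, 17}
(B ∩ C) △ (C ∩ B) = {}
((B ∩ C) △ (C ∩ B))^c = {1, 2, 3, 4, 5, 6, 7, 8, 9, 10, 11, 12, 13, 14, 15, 16, 17}
B ∪ ((B ∩ C) △ (C ∩ B))^c = {1, 2, 3, 4, 5, 6, 7, 8, 9, 10, 11, 12, 13, 14, 15, 16, 17}
|B ∪ ((B ∩ C) △ (C ∩ B))^c| = 17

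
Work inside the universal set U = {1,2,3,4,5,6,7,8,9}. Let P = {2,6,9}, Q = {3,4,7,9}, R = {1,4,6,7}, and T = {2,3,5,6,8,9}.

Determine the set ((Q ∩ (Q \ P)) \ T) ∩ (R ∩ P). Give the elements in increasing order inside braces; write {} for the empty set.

{}

Q \ P = {3,4,7}
Q ∩ (Q \ P) = {3,4,7}
(Q ∩ (Q \ P)) \ T = {4,7}
R ∩ P = {6}
((Q ∩ (Q \ P)) \ T) ∩ (R ∩ P) = {}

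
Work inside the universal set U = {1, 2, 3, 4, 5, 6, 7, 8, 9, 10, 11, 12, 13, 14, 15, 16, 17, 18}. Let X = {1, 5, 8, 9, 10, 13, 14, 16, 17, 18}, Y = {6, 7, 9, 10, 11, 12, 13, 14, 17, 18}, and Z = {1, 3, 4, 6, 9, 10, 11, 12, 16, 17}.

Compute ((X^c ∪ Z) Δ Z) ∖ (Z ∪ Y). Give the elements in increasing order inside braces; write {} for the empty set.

X^c = {2, 3, 4, 6, 7, 11, 12, 15}
X^c ∪ Z = {1, 2, 3, 4, 6, 7, 9, 10, 11, 12, 15, 16, 17}
(X^c ∪ Z) Δ Z = {2, 7, 15}
Z ∪ Y = {1, 3, 4, 6, 7, 9, 10, 11, 12, 13, 14, 16, 17, 18}
((X^c ∪ Z) Δ Z) ∖ (Z ∪ Y) = {2, 15}

{2, 15}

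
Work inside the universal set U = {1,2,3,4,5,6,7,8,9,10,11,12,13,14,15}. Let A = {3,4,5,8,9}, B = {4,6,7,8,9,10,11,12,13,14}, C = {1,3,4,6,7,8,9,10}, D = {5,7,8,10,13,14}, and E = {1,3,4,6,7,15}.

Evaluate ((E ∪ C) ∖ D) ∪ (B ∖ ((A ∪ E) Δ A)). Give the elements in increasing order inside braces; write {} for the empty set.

{1,3,4,6,8,9,10,11,12,13,14,15}

E ∪ C = {1,3,4,6,7,8,9,10,15}
(E ∪ C) ∖ D = {1,3,4,6,9,15}
A ∪ E = {1,3,4,5,6,7,8,9,15}
(A ∪ E) Δ A = {1,6,7,15}
B ∖ ((A ∪ E) Δ A) = {4,8,9,10,11,12,13,14}
((E ∪ C) ∖ D) ∪ (B ∖ ((A ∪ E) Δ A)) = {1,3,4,6,8,9,10,11,12,13,14,15}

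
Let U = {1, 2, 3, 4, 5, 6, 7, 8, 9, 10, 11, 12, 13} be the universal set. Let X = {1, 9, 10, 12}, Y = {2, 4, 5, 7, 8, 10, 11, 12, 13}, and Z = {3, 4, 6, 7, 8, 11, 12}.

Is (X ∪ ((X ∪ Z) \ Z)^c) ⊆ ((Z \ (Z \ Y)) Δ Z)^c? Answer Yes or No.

X ∪ Z = {1, 3, 4, 6, 7, 8, 9, 10, 11, 12}
(X ∪ Z) \ Z = {1, 9, 10}
((X ∪ Z) \ Z)^c = {2, 3, 4, 5, 6, 7, 8, 11, 12, 13}
X ∪ ((X ∪ Z) \ Z)^c = {1, 2, 3, 4, 5, 6, 7, 8, 9, 10, 11, 12, 13}
Z \ Y = {3, 6}
Z \ (Z \ Y) = {4, 7, 8, 11, 12}
(Z \ (Z \ Y)) Δ Z = {3, 6}
((Z \ (Z \ Y)) Δ Z)^c = {1, 2, 4, 5, 7, 8, 9, 10, 11, 12, 13}
3 ∈ X ∪ ((X ∪ Z) \ Z)^c but 3 ∉ ((Z \ (Z \ Y)) Δ Z)^c, so the inclusion fails.

No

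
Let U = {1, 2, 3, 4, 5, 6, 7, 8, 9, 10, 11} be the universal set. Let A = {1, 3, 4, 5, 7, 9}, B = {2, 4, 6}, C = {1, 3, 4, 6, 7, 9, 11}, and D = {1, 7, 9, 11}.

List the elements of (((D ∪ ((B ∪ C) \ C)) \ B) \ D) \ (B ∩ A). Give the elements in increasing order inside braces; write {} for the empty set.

{}

B ∪ C = {1, 2, 3, 4, 6, 7, 9, 11}
(B ∪ C) \ C = {2}
D ∪ ((B ∪ C) \ C) = {1, 2, 7, 9, 11}
(D ∪ ((B ∪ C) \ C)) \ B = {1, 7, 9, 11}
((D ∪ ((B ∪ C) \ C)) \ B) \ D = {}
B ∩ A = {4}
(((D ∪ ((B ∪ C) \ C)) \ B) \ D) \ (B ∩ A) = {}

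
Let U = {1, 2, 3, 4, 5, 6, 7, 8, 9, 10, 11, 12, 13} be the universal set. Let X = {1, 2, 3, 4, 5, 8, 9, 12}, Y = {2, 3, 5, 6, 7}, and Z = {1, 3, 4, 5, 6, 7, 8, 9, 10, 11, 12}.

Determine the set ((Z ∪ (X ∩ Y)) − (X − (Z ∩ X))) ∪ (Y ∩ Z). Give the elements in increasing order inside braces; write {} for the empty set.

{1, 3, 4, 5, 6, 7, 8, 9, 10, 11, 12}

X ∩ Y = {2, 3, 5}
Z ∪ (X ∩ Y) = {1, 2, 3, 4, 5, 6, 7, 8, 9, 10, 11, 12}
Z ∩ X = {1, 3, 4, 5, 8, 9, 12}
X − (Z ∩ X) = {2}
(Z ∪ (X ∩ Y)) − (X − (Z ∩ X)) = {1, 3, 4, 5, 6, 7, 8, 9, 10, 11, 12}
Y ∩ Z = {3, 5, 6, 7}
((Z ∪ (X ∩ Y)) − (X − (Z ∩ X))) ∪ (Y ∩ Z) = {1, 3, 4, 5, 6, 7, 8, 9, 10, 11, 12}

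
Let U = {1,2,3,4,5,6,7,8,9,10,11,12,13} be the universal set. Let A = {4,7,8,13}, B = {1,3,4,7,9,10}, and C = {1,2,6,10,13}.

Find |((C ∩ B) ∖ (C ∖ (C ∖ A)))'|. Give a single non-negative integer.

11

C ∩ B = {1,10}
C ∖ A = {1,2,6,10}
C ∖ (C ∖ A) = {13}
(C ∩ B) ∖ (C ∖ (C ∖ A)) = {1,10}
((C ∩ B) ∖ (C ∖ (C ∖ A)))' = {2,3,4,5,6,7,8,9,11,12,13}
|((C ∩ B) ∖ (C ∖ (C ∖ A)))'| = 11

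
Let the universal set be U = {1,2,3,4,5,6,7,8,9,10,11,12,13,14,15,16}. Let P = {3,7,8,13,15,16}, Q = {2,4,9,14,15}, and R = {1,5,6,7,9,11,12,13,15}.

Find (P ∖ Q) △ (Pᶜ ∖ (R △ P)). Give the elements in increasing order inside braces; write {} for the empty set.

{2,3,4,7,8,10,13,14,16}

P ∖ Q = {3,7,8,13,16}
Pᶜ = {1,2,4,5,6,9,10,11,12,14}
R △ P = {1,3,5,6,8,9,11,12,16}
Pᶜ ∖ (R △ P) = {2,4,10,14}
(P ∖ Q) △ (Pᶜ ∖ (R △ P)) = {2,3,4,7,8,10,13,14,16}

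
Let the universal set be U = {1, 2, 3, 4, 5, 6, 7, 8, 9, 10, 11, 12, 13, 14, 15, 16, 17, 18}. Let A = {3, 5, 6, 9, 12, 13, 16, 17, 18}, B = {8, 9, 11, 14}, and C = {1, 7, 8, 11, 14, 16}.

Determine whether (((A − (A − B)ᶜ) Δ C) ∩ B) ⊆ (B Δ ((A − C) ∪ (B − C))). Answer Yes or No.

A − B = {3, 5, 6, 12, 13, 16, 17, 18}
(A − B)ᶜ = {1, 2, 4, 7, 8, 9, 10, 11, 14, 15}
A − (A − B)ᶜ = {3, 5, 6, 12, 13, 16, 17, 18}
(A − (A − B)ᶜ) Δ C = {1, 3, 5, 6, 7, 8, 11, 12, 13, 14, 17, 18}
((A − (A − B)ᶜ) Δ C) ∩ B = {8, 11, 14}
A − C = {3, 5, 6, 9, 12, 13, 17, 18}
B − C = {9}
(A − C) ∪ (B − C) = {3, 5, 6, 9, 12, 13, 17, 18}
B Δ ((A − C) ∪ (B − C)) = {3, 5, 6, 8, 11, 12, 13, 14, 17, 18}
Every element of {8, 11, 14} is in {3, 5, 6, 8, 11, 12, 13, 14, 17, 18}, so ((A − (A − B)ᶜ) Δ C) ∩ B ⊆ B Δ ((A − C) ∪ (B − C)).

Yes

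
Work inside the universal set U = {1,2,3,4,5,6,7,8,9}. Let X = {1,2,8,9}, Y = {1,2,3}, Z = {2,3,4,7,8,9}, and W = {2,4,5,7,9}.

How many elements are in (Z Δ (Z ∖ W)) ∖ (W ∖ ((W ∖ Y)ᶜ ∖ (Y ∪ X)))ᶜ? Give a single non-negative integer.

4

Z ∖ W = {3,8}
Z Δ (Z ∖ W) = {2,4,7,9}
W ∖ Y = {4,5,7,9}
(W ∖ Y)ᶜ = {1,2,3,6,8}
Y ∪ X = {1,2,3,8,9}
(W ∖ Y)ᶜ ∖ (Y ∪ X) = {6}
W ∖ ((W ∖ Y)ᶜ ∖ (Y ∪ X)) = {2,4,5,7,9}
(W ∖ ((W ∖ Y)ᶜ ∖ (Y ∪ X)))ᶜ = {1,3,6,8}
(Z Δ (Z ∖ W)) ∖ (W ∖ ((W ∖ Y)ᶜ ∖ (Y ∪ X)))ᶜ = {2,4,7,9}
|(Z Δ (Z ∖ W)) ∖ (W ∖ ((W ∖ Y)ᶜ ∖ (Y ∪ X)))ᶜ| = 4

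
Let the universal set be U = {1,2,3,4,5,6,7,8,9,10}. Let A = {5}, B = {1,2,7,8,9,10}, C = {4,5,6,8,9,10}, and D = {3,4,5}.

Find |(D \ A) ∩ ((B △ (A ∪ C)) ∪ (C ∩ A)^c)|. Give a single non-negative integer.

2

D \ A = {3,4}
A ∪ C = {4,5,6,8,9,10}
B △ (A ∪ C) = {1,2,4,5,6,7}
C ∩ A = {5}
(C ∩ A)^c = {1,2,3,4,6,7,8,9,10}
(B △ (A ∪ C)) ∪ (C ∩ A)^c = {1,2,3,4,5,6,7,8,9,10}
(D \ A) ∩ ((B △ (A ∪ C)) ∪ (C ∩ A)^c) = {3,4}
|(D \ A) ∩ ((B △ (A ∪ C)) ∪ (C ∩ A)^c)| = 2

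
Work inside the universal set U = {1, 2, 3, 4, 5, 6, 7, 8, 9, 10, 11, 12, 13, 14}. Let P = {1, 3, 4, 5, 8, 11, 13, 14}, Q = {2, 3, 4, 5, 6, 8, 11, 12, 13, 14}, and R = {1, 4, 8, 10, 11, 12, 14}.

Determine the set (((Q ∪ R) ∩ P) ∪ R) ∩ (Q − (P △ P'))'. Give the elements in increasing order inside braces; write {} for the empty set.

{1, 3, 4, 5, 8, 10, 11, 12, 13, 14}

Q ∪ R = {1, 2, 3, 4, 5, 6, 8, 10, 11, 12, 13, 14}
(Q ∪ R) ∩ P = {1, 3, 4, 5, 8, 11, 13, 14}
((Q ∪ R) ∩ P) ∪ R = {1, 3, 4, 5, 8, 10, 11, 12, 13, 14}
P' = {2, 6, 7, 9, 10, 12}
P △ P' = {1, 2, 3, 4, 5, 6, 7, 8, 9, 10, 11, 12, 13, 14}
Q − (P △ P') = {}
(Q − (P △ P'))' = {1, 2, 3, 4, 5, 6, 7, 8, 9, 10, 11, 12, 13, 14}
(((Q ∪ R) ∩ P) ∪ R) ∩ (Q − (P △ P'))' = {1, 3, 4, 5, 8, 10, 11, 12, 13, 14}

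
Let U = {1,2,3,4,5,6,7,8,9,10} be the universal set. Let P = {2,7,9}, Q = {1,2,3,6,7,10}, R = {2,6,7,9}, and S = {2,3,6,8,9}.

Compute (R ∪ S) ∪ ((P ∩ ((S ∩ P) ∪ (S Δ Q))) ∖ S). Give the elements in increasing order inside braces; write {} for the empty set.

{2,3,6,7,8,9}

R ∪ S = {2,3,6,7,8,9}
S ∩ P = {2,9}
S Δ Q = {1,7,8,9,10}
(S ∩ P) ∪ (S Δ Q) = {1,2,7,8,9,10}
P ∩ ((S ∩ P) ∪ (S Δ Q)) = {2,7,9}
(P ∩ ((S ∩ P) ∪ (S Δ Q))) ∖ S = {7}
(R ∪ S) ∪ ((P ∩ ((S ∩ P) ∪ (S Δ Q))) ∖ S) = {2,3,6,7,8,9}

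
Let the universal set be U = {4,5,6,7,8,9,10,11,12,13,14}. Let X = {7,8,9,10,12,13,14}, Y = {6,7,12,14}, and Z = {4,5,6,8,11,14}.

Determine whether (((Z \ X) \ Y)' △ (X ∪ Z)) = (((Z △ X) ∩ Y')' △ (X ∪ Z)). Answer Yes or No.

Z \ X = {4,5,6,11}
(Z \ X) \ Y = {4,5,11}
((Z \ X) \ Y)' = {6,7,8,9,10,12,13,14}
X ∪ Z = {4,5,6,7,8,9,10,11,12,13,14}
((Z \ X) \ Y)' △ (X ∪ Z) = {4,5,11}
Z △ X = {4,5,6,7,9,10,11,12,13}
Y' = {4,5,8,9,10,11,13}
(Z △ X) ∩ Y' = {4,5,9,10,11,13}
((Z △ X) ∩ Y')' = {6,7,8,12,14}
((Z △ X) ∩ Y')' △ (X ∪ Z) = {4,5,9,10,11,13}
9 ∈ ((Z △ X) ∩ Y')' △ (X ∪ Z) but 9 ∉ ((Z \ X) \ Y)' △ (X ∪ Z), so they differ.

No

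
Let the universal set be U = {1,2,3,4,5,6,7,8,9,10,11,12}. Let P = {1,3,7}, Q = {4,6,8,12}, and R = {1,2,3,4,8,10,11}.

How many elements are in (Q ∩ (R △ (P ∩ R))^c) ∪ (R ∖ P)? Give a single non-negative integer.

7

P ∩ R = {1,3}
R △ (P ∩ R) = {2,4,8,10,11}
(R △ (P ∩ R))^c = {1,3,5,6,7,9,12}
Q ∩ (R △ (P ∩ R))^c = {6,12}
R ∖ P = {2,4,8,10,11}
(Q ∩ (R △ (P ∩ R))^c) ∪ (R ∖ P) = {2,4,6,8,10,11,12}
|(Q ∩ (R △ (P ∩ R))^c) ∪ (R ∖ P)| = 7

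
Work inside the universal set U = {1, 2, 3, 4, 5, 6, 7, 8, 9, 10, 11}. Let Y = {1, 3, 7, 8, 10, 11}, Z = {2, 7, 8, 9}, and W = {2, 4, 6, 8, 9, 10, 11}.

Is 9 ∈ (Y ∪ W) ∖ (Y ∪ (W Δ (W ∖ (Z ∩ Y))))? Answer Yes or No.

Yes

9 ∉ Y and 9 ∈ W, so 9 ∈ Y ∪ W
9 ∈ Z and 9 ∉ Y, so 9 ∉ Z ∩ Y
9 ∈ W and 9 ∉ (Z ∩ Y), so 9 ∈ W ∖ (Z ∩ Y)
9 ∈ W and 9 ∈ (W ∖ (Z ∩ Y)), so 9 ∉ W Δ (W ∖ (Z ∩ Y))
9 ∉ Y and 9 ∉ (W Δ (W ∖ (Z ∩ Y))), so 9 ∉ Y ∪ (W Δ (W ∖ (Z ∩ Y)))
9 ∈ (Y ∪ W) and 9 ∉ (Y ∪ (W Δ (W ∖ (Z ∩ Y)))), so 9 ∈ (Y ∪ W) ∖ (Y ∪ (W Δ (W ∖ (Z ∩ Y))))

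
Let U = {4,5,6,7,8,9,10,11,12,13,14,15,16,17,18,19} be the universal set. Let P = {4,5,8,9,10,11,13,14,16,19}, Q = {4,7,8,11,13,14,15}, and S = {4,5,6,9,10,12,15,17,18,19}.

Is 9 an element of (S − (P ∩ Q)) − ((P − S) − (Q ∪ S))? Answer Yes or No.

Yes

9 ∈ P and 9 ∉ Q, so 9 ∉ P ∩ Q
9 ∈ S and 9 ∉ (P ∩ Q), so 9 ∈ S − (P ∩ Q)
9 ∈ P and 9 ∈ S, so 9 ∉ P − S
9 ∉ Q and 9 ∈ S, so 9 ∈ Q ∪ S
9 ∉ (P − S) and 9 ∈ (Q ∪ S), so 9 ∉ (P − S) − (Q ∪ S)
9 ∈ (S − (P ∩ Q)) and 9 ∉ ((P − S) − (Q ∪ S)), so 9 ∈ (S − (P ∩ Q)) − ((P − S) − (Q ∪ S))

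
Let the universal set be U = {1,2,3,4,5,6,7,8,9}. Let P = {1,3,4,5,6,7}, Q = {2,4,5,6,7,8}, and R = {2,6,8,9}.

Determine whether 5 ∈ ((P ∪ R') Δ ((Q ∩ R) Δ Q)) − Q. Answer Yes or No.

5 ∉ R, so 5 ∈ R'
5 ∈ P and 5 ∈ R', so 5 ∈ P ∪ R'
5 ∈ Q and 5 ∉ R, so 5 ∉ Q ∩ R
5 ∉ (Q ∩ R) and 5 ∈ Q, so 5 ∈ (Q ∩ R) Δ Q
5 ∈ (P ∪ R') and 5 ∈ ((Q ∩ R) Δ Q), so 5 ∉ (P ∪ R') Δ ((Q ∩ R) Δ Q)
5 ∉ ((P ∪ R') Δ ((Q ∩ R) Δ Q)) and 5 ∈ Q, so 5 ∉ ((P ∪ R') Δ ((Q ∩ R) Δ Q)) − Q

No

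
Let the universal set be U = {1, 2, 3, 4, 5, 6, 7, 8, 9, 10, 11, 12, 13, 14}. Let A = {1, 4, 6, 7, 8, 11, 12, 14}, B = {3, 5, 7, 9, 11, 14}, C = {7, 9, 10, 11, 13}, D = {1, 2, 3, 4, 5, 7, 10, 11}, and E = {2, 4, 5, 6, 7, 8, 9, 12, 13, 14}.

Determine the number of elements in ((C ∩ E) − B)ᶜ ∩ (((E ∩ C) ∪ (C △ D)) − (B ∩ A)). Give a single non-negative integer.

C ∩ E = {7, 9, 13}
(C ∩ E) − B = {13}
((C ∩ E) − B)ᶜ = {1, 2, 3, 4, 5, 6, 7, 8, 9, 10, 11, 12, 14}
E ∩ C = {7, 9, 13}
C △ D = {1, 2, 3, 4, 5, 9, 13}
(E ∩ C) ∪ (C △ D) = {1, 2, 3, 4, 5, 7, 9, 13}
B ∩ A = {7, 11, 14}
((E ∩ C) ∪ (C △ D)) − (B ∩ A) = {1, 2, 3, 4, 5, 9, 13}
((C ∩ E) − B)ᶜ ∩ (((E ∩ C) ∪ (C △ D)) − (B ∩ A)) = {1, 2, 3, 4, 5, 9}
|((C ∩ E) − B)ᶜ ∩ (((E ∩ C) ∪ (C △ D)) − (B ∩ A))| = 6

6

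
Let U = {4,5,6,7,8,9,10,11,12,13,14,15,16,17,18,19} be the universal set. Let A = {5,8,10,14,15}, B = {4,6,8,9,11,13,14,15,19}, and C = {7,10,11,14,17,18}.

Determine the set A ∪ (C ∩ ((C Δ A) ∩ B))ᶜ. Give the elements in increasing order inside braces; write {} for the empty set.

C Δ A = {5,7,8,11,15,17,18}
(C Δ A) ∩ B = {8,11,15}
C ∩ ((C Δ A) ∩ B) = {11}
(C ∩ ((C Δ A) ∩ B))ᶜ = {4,5,6,7,8,9,10,12,13,14,15,16,17,18,19}
A ∪ (C ∩ ((C Δ A) ∩ B))ᶜ = {4,5,6,7,8,9,10,12,13,14,15,16,17,18,19}

{4,5,6,7,8,9,10,12,13,14,15,16,17,18,19}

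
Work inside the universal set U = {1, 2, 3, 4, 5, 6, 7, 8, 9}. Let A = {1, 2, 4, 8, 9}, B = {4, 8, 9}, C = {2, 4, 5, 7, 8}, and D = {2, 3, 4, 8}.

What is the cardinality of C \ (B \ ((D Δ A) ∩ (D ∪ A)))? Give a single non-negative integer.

D Δ A = {1, 3, 9}
D ∪ A = {1, 2, 3, 4, 8, 9}
(D Δ A) ∩ (D ∪ A) = {1, 3, 9}
B \ ((D Δ A) ∩ (D ∪ A)) = {4, 8}
C \ (B \ ((D Δ A) ∩ (D ∪ A))) = {2, 5, 7}
|C \ (B \ ((D Δ A) ∩ (D ∪ A)))| = 3

3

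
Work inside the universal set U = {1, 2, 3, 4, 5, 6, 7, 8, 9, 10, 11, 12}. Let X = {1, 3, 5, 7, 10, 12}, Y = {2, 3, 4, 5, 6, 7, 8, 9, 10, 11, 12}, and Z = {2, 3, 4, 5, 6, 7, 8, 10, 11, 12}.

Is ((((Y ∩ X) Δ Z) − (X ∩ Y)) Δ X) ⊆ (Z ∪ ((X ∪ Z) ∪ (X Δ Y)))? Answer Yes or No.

Y ∩ X = {3, 5, 7, 10, 12}
(Y ∩ X) Δ Z = {2, 4, 6, 8, 11}
X ∩ Y = {3, 5, 7, 10, 12}
((Y ∩ X) Δ Z) − (X ∩ Y) = {2, 4, 6, 8, 11}
(((Y ∩ X) Δ Z) − (X ∩ Y)) Δ X = {1, 2, 3, 4, 5, 6, 7, 8, 10, 11, 12}
X ∪ Z = {1, 2, 3, 4, 5, 6, 7, 8, 10, 11, 12}
X Δ Y = {1, 2, 4, 6, 8, 9, 11}
(X ∪ Z) ∪ (X Δ Y) = {1, 2, 3, 4, 5, 6, 7, 8, 9, 10, 11, 12}
Z ∪ ((X ∪ Z) ∪ (X Δ Y)) = {1, 2, 3, 4, 5, 6, 7, 8, 9, 10, 11, 12}
Every element of {1, 2, 3, 4, 5, 6, 7, 8, 10, 11, 12} is in {1, 2, 3, 4, 5, 6, 7, 8, 9, 10, 11, 12}, so (((Y ∩ X) Δ Z) − (X ∩ Y)) Δ X ⊆ Z ∪ ((X ∪ Z) ∪ (X Δ Y)).

Yes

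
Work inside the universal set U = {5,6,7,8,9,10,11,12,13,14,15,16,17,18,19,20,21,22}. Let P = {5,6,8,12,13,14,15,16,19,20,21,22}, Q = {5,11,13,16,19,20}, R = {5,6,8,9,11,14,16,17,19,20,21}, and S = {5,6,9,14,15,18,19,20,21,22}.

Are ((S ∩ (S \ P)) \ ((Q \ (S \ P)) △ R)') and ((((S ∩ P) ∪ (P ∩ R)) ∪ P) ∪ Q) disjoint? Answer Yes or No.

Yes

S \ P = {9,18}
S ∩ (S \ P) = {9,18}
Q \ (S \ P) = {5,11,13,16,19,20}
(Q \ (S \ P)) △ R = {6,8,9,13,14,17,21}
((Q \ (S \ P)) △ R)' = {5,7,10,11,12,15,16,18,19,20,22}
(S ∩ (S \ P)) \ ((Q \ (S \ P)) △ R)' = {9}
S ∩ P = {5,6,14,15,19,20,21,22}
P ∩ R = {5,6,8,14,16,19,20,21}
(S ∩ P) ∪ (P ∩ R) = {5,6,8,14,15,16,19,20,21,22}
((S ∩ P) ∪ (P ∩ R)) ∪ P = {5,6,8,12,13,14,15,16,19,20,21,22}
(((S ∩ P) ∪ (P ∩ R)) ∪ P) ∪ Q = {5,6,8,11,12,13,14,15,16,19,20,21,22}
{9} and {5,6,8,11,12,13,14,15,16,19,20,21,22} share no elements.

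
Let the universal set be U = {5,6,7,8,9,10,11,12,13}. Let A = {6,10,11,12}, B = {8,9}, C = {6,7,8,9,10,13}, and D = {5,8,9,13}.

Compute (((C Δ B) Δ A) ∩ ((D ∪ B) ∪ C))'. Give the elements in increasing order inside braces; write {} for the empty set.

C Δ B = {6,7,10,13}
(C Δ B) Δ A = {7,11,12,13}
D ∪ B = {5,8,9,13}
(D ∪ B) ∪ C = {5,6,7,8,9,10,13}
((C Δ B) Δ A) ∩ ((D ∪ B) ∪ C) = {7,13}
(((C Δ B) Δ A) ∩ ((D ∪ B) ∪ C))' = {5,6,8,9,10,11,12}

{5,6,8,9,10,11,12}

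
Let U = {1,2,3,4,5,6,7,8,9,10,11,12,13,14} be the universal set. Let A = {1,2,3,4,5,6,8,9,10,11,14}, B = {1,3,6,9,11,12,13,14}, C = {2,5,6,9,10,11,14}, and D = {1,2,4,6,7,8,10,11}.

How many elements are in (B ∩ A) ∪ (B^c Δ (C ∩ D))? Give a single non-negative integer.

10

B ∩ A = {1,3,6,9,11,14}
B^c = {2,4,5,7,8,10}
C ∩ D = {2,6,10,11}
B^c Δ (C ∩ D) = {4,5,6,7,8,11}
(B ∩ A) ∪ (B^c Δ (C ∩ D)) = {1,3,4,5,6,7,8,9,11,14}
|(B ∩ A) ∪ (B^c Δ (C ∩ D))| = 10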